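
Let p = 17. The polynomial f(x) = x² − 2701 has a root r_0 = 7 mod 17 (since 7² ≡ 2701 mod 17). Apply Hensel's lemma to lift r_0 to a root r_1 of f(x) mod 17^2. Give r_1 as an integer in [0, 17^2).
r_1 = 279 (mod 289)

Hensel's recurrence: r_{i+1} = r_i − f(r_i)·(f′(r_i))^{-1} mod 17^{i+2}, with f′(x) = 2x. Iterate:
  r_0 = 7 (mod 17)
  r_1 = 279 (mod 289)
Final: r_1 = 279, and one checks f(r_1) ≡ 0 mod 17^2.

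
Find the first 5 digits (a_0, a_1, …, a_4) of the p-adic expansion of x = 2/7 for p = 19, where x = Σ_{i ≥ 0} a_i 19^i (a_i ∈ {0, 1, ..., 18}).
(a_0, …, a_4) = (3, 8, 5, 16, 10)

v_19(2/7) = 0 (numerator and denominator both coprime to 19), so x ∈ ℤ_19^×. Compute digits iteratively via a_i = x_i mod 19, x_{i+1} = (x_i − a_i)/19, with x_0 = x:
  x_0 = 2/7;  a_0 = 3;  x_1 = (x_0 − 3)/19 = -1/7
  x_1 = -1/7;  a_1 = 8;  x_2 = (x_1 − 8)/19 = -3/7
  x_2 = -3/7;  a_2 = 5;  x_3 = (x_2 − 5)/19 = -2/7
  x_3 = -2/7;  a_3 = 16;  x_4 = (x_3 − 16)/19 = -6/7
  x_4 = -6/7;  a_4 = 10;  x_5 = (x_4 − 10)/19 = -4/7
Digits: (3, 8, 5, 16, 10).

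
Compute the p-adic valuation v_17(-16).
v_17(-16) = 0

v_17(n) is the largest exponent k such that 17^k divides n. Factor out: -16 = -17^0 · 16. (Sign doesn't affect v_p.) So v_17(-16) = 0.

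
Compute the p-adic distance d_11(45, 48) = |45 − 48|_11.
d_11(45, 48) = 1

Step 1 — x − y = 45 − 48 = -3. Step 2 — v_11(-3) = 0 (factor: -3 = −(11^0 · 3); the sign does not affect v_p). Step 3 — |x − y|_11 = 11^{0} = 1.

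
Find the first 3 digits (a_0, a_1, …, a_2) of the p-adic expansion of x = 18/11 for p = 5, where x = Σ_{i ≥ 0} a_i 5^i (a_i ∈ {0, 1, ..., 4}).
(a_0, …, a_2) = (3, 2, 0)

v_5(18/11) = 0 (numerator and denominator both coprime to 5), so x ∈ ℤ_5^×. Compute digits iteratively via a_i = x_i mod 5, x_{i+1} = (x_i − a_i)/5, with x_0 = x:
  x_0 = 18/11;  a_0 = 3;  x_1 = (x_0 − 3)/5 = -3/11
  x_1 = -3/11;  a_1 = 2;  x_2 = (x_1 − 2)/5 = -5/11
  x_2 = -5/11;  a_2 = 0;  x_3 = (x_2 − 0)/5 = -1/11
Digits: (3, 2, 0).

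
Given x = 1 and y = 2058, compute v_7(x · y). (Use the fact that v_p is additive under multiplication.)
v_7(2058) = 3

v_p(x) = 0 (factor: 1 = 7^0 · 1); v_p(y) = 3 (factor: 2058 = 7^3 · 6). Additivity: v_p(xy) = v_p(x) + v_p(y) = 0 + 3 = 3. (Direct check: xy = 2058 = 7^3 · (6).)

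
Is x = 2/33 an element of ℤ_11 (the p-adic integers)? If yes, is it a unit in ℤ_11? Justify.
x ∉ ℤ_11 (v_11(x) = -1 < 0)

ℤ_11 = {x ∈ ℚ_11 : v_11(x) ≥ 0} and ℤ_11^× = {x ∈ ℤ_11 : v_11(x) = 0}. Here v_11(2/33) = v_11(num) − v_11(den) = -1; compare against these criteria.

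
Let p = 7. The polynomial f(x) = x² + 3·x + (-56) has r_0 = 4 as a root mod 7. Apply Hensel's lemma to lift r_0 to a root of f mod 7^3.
r_2 = 158 (mod 343)

Hensel: r_{i+1} = r_i − f(r_i)·(f′(r_i))^{-1} mod 7^{i+2}, f′(x) = 2x + 3. Iterate:
  r_0 = 4 (mod 7)
  r_1 = 11 (mod 49)
  r_2 = 158 (mod 343)
Final: r = 158 satisfies f(r) ≡ 0 mod 7^3.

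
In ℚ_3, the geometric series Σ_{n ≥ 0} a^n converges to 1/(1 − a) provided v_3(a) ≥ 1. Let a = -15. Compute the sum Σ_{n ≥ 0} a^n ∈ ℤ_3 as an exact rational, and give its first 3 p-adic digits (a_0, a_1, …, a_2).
Σ a^n = 1/(1 − a) = 1/16;  first 3 digits = (1, 1, 2)

v_3(a) = 1 ≥ 1, so the series converges in ℤ_3 to 1/(1 − a) = 1/(1 − (-15)) = 1/16. Expand this rational in ℤ_3: compute digits iteratively via d_i = x_i mod 3, x_{i+1} = (x_i − d_i)/3. The first 3 digits are (1, 1, 2).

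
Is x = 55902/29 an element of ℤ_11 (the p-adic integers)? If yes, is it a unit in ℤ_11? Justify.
x ∈ ℤ_11 but not a unit; v_11(x) = 3 > 0

ℤ_11 = {x ∈ ℚ_11 : v_11(x) ≥ 0} and ℤ_11^× = {x ∈ ℤ_11 : v_11(x) = 0}. Here v_11(55902/29) = v_11(num) − v_11(den) = 3; compare against these criteria.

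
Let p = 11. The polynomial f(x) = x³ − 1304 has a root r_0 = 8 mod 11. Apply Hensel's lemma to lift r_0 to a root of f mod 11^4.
r_3 = 11976 (mod 14641)

Hensel: r_{i+1} = r_i − f(r_i)/f′(r_i) mod 11^{i+2}, where f′(x) = 3x². Iterate:
  r_0 = 8 (mod 11)
  r_1 = 118 (mod 121)
  r_2 = 1328 (mod 1331)
  r_3 = 11976 (mod 14641)
Final: r = 11976 with f(r) ≡ 0 mod 11^4.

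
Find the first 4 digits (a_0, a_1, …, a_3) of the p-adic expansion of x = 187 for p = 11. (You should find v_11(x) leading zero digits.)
(a_0, …, a_3) = (0, 6, 1, 0)

v_11(187) = 1, so a_0 = ... = a_0 = 0. Factor out: x = 11^1 · u with u = 17 a unit in ℤ_11. Expand u iteratively via a_{v+i} = u_i mod 11, u_{i+1} = (u_i − a_{v+i})/11:
  u_0 = 17;  a_1 = 6;  u_1 = (u_0 − 6)/11 = 1
  u_1 = 1;  a_2 = 1;  u_2 = (u_1 − 1)/11 = 0
  u_2 = 0;  a_3 = 0;  u_3 = (u_2 − 0)/11 = 0
Digits: (0, 6, 1, 0).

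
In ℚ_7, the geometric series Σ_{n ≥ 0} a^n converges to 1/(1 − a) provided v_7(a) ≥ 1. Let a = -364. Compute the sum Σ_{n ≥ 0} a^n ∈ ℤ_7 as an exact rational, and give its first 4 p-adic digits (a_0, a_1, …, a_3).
Σ a^n = 1/(1 − a) = 1/365;  first 4 digits = (1, 4, 1, 1)

v_7(a) = 1 ≥ 1, so the series converges in ℤ_7 to 1/(1 − a) = 1/(1 − (-364)) = 1/365. Expand this rational in ℤ_7: compute digits iteratively via d_i = x_i mod 7, x_{i+1} = (x_i − d_i)/7. The first 4 digits are (1, 4, 1, 1).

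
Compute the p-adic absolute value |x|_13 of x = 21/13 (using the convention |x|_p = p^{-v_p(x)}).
|21/13|_13 = 13

Step 1 — compute v_13(x) by factoring powers of 13 out of the numerator and denominator: v_13(21/13) = -1. Step 2 — apply |x|_p = p^{-v_p(x)} = 13^{1} = 13.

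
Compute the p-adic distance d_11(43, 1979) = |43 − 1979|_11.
d_11(43, 1979) = 1/121

Step 1 — x − y = 43 − 1979 = -1936. Step 2 — v_11(-1936) = 2 (factor: -1936 = −(11^2 · 16); the sign does not affect v_p). Step 3 — |x − y|_11 = 11^{-2} = 1/121.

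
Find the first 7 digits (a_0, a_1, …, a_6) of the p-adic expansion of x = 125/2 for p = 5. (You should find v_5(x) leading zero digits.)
(a_0, …, a_6) = (0, 0, 0, 3, 2, 2, 2)

v_5(125/2) = 3, so a_0 = ... = a_2 = 0. Factor out: x = 5^3 · u with u = 1/2 a unit in ℤ_5. Expand u iteratively via a_{v+i} = u_i mod 5, u_{i+1} = (u_i − a_{v+i})/5:
  u_0 = 1/2;  a_3 = 3;  u_1 = (u_0 − 3)/5 = -1/2
  u_1 = -1/2;  a_4 = 2;  u_2 = (u_1 − 2)/5 = -1/2
  u_2 = -1/2;  a_5 = 2;  u_3 = (u_2 − 2)/5 = -1/2
  u_3 = -1/2;  a_6 = 2;  u_4 = (u_3 − 2)/5 = -1/2
Digits: (0, 0, 0, 3, 2, 2, 2).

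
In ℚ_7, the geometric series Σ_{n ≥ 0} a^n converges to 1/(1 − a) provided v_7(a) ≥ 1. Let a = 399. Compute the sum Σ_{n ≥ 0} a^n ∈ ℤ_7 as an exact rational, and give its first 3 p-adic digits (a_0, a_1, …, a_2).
Σ a^n = 1/(1 − a) = -1/398;  first 3 digits = (1, 1, 2)

v_7(a) = 1 ≥ 1, so the series converges in ℤ_7 to 1/(1 − a) = 1/(1 − 399) = -1/398. Expand this rational in ℤ_7: compute digits iteratively via d_i = x_i mod 7, x_{i+1} = (x_i − d_i)/7. The first 3 digits are (1, 1, 2).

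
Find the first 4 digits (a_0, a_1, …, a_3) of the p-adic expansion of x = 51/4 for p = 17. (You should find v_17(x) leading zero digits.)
(a_0, …, a_3) = (0, 5, 4, 4)

v_17(51/4) = 1, so a_0 = ... = a_0 = 0. Factor out: x = 17^1 · u with u = 3/4 a unit in ℤ_17. Expand u iteratively via a_{v+i} = u_i mod 17, u_{i+1} = (u_i − a_{v+i})/17:
  u_0 = 3/4;  a_1 = 5;  u_1 = (u_0 − 5)/17 = -1/4
  u_1 = -1/4;  a_2 = 4;  u_2 = (u_1 − 4)/17 = -1/4
  u_2 = -1/4;  a_3 = 4;  u_3 = (u_2 − 4)/17 = -1/4
Digits: (0, 5, 4, 4).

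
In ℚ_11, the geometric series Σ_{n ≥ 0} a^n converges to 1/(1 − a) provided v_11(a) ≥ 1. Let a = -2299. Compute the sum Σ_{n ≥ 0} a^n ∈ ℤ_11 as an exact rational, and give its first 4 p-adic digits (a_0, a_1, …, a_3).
Σ a^n = 1/(1 − a) = 1/2300;  first 4 digits = (1, 0, 3, 9)

v_11(a) = 2 ≥ 1, so the series converges in ℤ_11 to 1/(1 − a) = 1/(1 − (-2299)) = 1/2300. Expand this rational in ℤ_11: compute digits iteratively via d_i = x_i mod 11, x_{i+1} = (x_i − d_i)/11. The first 4 digits are (1, 0, 3, 9).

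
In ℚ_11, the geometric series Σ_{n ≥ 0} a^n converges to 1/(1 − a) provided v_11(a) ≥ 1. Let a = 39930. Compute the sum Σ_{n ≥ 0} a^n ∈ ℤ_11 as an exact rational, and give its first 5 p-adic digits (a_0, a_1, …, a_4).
Σ a^n = 1/(1 − a) = -1/39929;  first 5 digits = (1, 0, 0, 8, 2)

v_11(a) = 3 ≥ 1, so the series converges in ℤ_11 to 1/(1 − a) = 1/(1 − 39930) = -1/39929. Expand this rational in ℤ_11: compute digits iteratively via d_i = x_i mod 11, x_{i+1} = (x_i − d_i)/11. The first 5 digits are (1, 0, 0, 8, 2).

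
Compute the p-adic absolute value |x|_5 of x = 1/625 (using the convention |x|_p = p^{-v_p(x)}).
|1/625|_5 = 625

Step 1 — compute v_5(x) by factoring powers of 5 out of the numerator and denominator: v_5(1/625) = -4. Step 2 — apply |x|_p = p^{-v_p(x)} = 5^{4} = 625.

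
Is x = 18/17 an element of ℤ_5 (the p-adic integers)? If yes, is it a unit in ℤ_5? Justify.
x ∈ ℤ_5^× (unit); v_5(x) = 0

ℤ_5 = {x ∈ ℚ_5 : v_5(x) ≥ 0} and ℤ_5^× = {x ∈ ℤ_5 : v_5(x) = 0}. Here v_5(18/17) = v_5(num) − v_5(den) = 0; compare against these criteria.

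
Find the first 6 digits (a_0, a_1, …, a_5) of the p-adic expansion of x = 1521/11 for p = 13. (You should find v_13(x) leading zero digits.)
(a_0, …, a_5) = (0, 0, 2, 7, 3, 8)

v_13(1521/11) = 2, so a_0 = ... = a_1 = 0. Factor out: x = 13^2 · u with u = 9/11 a unit in ℤ_13. Expand u iteratively via a_{v+i} = u_i mod 13, u_{i+1} = (u_i − a_{v+i})/13:
  u_0 = 9/11;  a_2 = 2;  u_1 = (u_0 − 2)/13 = -1/11
  u_1 = -1/11;  a_3 = 7;  u_2 = (u_1 − 7)/13 = -6/11
  u_2 = -6/11;  a_4 = 3;  u_3 = (u_2 − 3)/13 = -3/11
  u_3 = -3/11;  a_5 = 8;  u_4 = (u_3 − 8)/13 = -7/11
Digits: (0, 0, 2, 7, 3, 8).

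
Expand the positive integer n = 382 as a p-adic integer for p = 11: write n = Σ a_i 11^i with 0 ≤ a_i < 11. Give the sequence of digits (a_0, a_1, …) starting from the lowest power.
(a_0, a_1, …) = (8, 1, 3)

Repeated division by 11 gives the digits low-to-high: 382 = 8 + 1·11^1 + 3·11^2. Digit sequence: (8, 1, 3).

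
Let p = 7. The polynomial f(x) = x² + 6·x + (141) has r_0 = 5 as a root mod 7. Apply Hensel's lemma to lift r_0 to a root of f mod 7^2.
r_1 = 5 (mod 49)

Hensel: r_{i+1} = r_i − f(r_i)·(f′(r_i))^{-1} mod 7^{i+2}, f′(x) = 2x + 6. Iterate:
  r_0 = 5 (mod 7)
  r_1 = 5 (mod 49)
Final: r = 5 satisfies f(r) ≡ 0 mod 7^2.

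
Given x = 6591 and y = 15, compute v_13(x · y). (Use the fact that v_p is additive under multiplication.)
v_13(98865) = 3

v_p(x) = 3 (factor: 6591 = 13^3 · 3); v_p(y) = 0 (factor: 15 = 13^0 · 15). Additivity: v_p(xy) = v_p(x) + v_p(y) = 3 + 0 = 3. (Direct check: xy = 98865 = 13^3 · (45).)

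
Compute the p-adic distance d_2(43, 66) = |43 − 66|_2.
d_2(43, 66) = 1

Step 1 — x − y = 43 − 66 = -23. Step 2 — v_2(-23) = 0 (factor: -23 = −(2^0 · 23); the sign does not affect v_p). Step 3 — |x − y|_2 = 2^{0} = 1.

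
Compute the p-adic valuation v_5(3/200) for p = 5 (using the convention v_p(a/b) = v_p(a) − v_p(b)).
v_5(3/200) = -2

Factor powers of 5 from the numerator and denominator of the reduced fraction: 3 = 5^0 · 3 and 200 = 5^2 · 8. Apply v_p(a/b) = v_p(a) − v_p(b): v_5(3/200) = 0 − 2 = -2.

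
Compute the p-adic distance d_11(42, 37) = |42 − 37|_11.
d_11(42, 37) = 1

Step 1 — x − y = 42 − 37 = 5. Step 2 — v_11(5) = 0 (factor: 5 = (11^0 · 5); the sign does not affect v_p). Step 3 — |x − y|_11 = 11^{0} = 1.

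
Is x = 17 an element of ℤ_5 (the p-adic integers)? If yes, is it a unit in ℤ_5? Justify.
x ∈ ℤ_5^× (unit); v_5(x) = 0

ℤ_5 = {x ∈ ℚ_5 : v_5(x) ≥ 0} and ℤ_5^× = {x ∈ ℤ_5 : v_5(x) = 0}. Here v_5(17) = v_5(num) − v_5(den) = 0; compare against these criteria.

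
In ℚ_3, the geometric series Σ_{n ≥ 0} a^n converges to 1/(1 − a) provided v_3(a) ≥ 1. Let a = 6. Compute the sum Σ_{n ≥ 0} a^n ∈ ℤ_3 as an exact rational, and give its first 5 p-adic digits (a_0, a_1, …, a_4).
Σ a^n = 1/(1 − a) = -1/5;  first 5 digits = (1, 2, 1, 0, 1)

v_3(a) = 1 ≥ 1, so the series converges in ℤ_3 to 1/(1 − a) = 1/(1 − 6) = -1/5. Expand this rational in ℤ_3: compute digits iteratively via d_i = x_i mod 3, x_{i+1} = (x_i − d_i)/3. The first 5 digits are (1, 2, 1, 0, 1).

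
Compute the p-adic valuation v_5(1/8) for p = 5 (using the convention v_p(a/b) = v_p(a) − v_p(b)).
v_5(1/8) = 0

Factor powers of 5 from the numerator and denominator of the reduced fraction: 1 = 5^0 · 1 and 8 = 5^0 · 8. Apply v_p(a/b) = v_p(a) − v_p(b): v_5(1/8) = 0 − 0 = 0.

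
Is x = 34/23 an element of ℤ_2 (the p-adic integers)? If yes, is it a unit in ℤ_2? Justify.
x ∈ ℤ_2 but not a unit; v_2(x) = 1 > 0

ℤ_2 = {x ∈ ℚ_2 : v_2(x) ≥ 0} and ℤ_2^× = {x ∈ ℤ_2 : v_2(x) = 0}. Here v_2(34/23) = v_2(num) − v_2(den) = 1; compare against these criteria.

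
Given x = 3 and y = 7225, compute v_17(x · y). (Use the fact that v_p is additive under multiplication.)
v_17(21675) = 2

v_p(x) = 0 (factor: 3 = 17^0 · 3); v_p(y) = 2 (factor: 7225 = 17^2 · 25). Additivity: v_p(xy) = v_p(x) + v_p(y) = 0 + 2 = 2. (Direct check: xy = 21675 = 17^2 · (75).)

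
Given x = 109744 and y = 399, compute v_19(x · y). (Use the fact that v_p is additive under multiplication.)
v_19(43787856) = 4

v_p(x) = 3 (factor: 109744 = 19^3 · 16); v_p(y) = 1 (factor: 399 = 19^1 · 21). Additivity: v_p(xy) = v_p(x) + v_p(y) = 3 + 1 = 4. (Direct check: xy = 43787856 = 19^4 · (336).)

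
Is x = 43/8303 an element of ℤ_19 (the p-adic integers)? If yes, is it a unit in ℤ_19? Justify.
x ∉ ℤ_19 (v_19(x) = -2 < 0)

ℤ_19 = {x ∈ ℚ_19 : v_19(x) ≥ 0} and ℤ_19^× = {x ∈ ℤ_19 : v_19(x) = 0}. Here v_19(43/8303) = v_19(num) − v_19(den) = -2; compare against these criteria.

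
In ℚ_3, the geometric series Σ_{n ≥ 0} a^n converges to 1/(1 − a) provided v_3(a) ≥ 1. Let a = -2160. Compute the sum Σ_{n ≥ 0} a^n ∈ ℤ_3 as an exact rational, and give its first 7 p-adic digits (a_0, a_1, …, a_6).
Σ a^n = 1/(1 − a) = 1/2161;  first 7 digits = (1, 0, 0, 1, 0, 0, 1)

v_3(a) = 3 ≥ 1, so the series converges in ℤ_3 to 1/(1 − a) = 1/(1 − (-2160)) = 1/2161. Expand this rational in ℤ_3: compute digits iteratively via d_i = x_i mod 3, x_{i+1} = (x_i − d_i)/3. The first 7 digits are (1, 0, 0, 1, 0, 0, 1).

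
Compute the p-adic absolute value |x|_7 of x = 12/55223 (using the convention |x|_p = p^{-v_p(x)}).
|12/55223|_7 = 2401

Step 1 — compute v_7(x) by factoring powers of 7 out of the numerator and denominator: v_7(12/55223) = -4. Step 2 — apply |x|_p = p^{-v_p(x)} = 7^{4} = 2401.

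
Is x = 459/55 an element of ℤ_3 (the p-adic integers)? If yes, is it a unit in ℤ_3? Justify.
x ∈ ℤ_3 but not a unit; v_3(x) = 3 > 0

ℤ_3 = {x ∈ ℚ_3 : v_3(x) ≥ 0} and ℤ_3^× = {x ∈ ℤ_3 : v_3(x) = 0}. Here v_3(459/55) = v_3(num) − v_3(den) = 3; compare against these criteria.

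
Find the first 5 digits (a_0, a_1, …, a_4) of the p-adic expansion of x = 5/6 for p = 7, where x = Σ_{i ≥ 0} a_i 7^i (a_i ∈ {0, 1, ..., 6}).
(a_0, …, a_4) = (2, 1, 1, 1, 1)

v_7(5/6) = 0 (numerator and denominator both coprime to 7), so x ∈ ℤ_7^×. Compute digits iteratively via a_i = x_i mod 7, x_{i+1} = (x_i − a_i)/7, with x_0 = x:
  x_0 = 5/6;  a_0 = 2;  x_1 = (x_0 − 2)/7 = -1/6
  x_1 = -1/6;  a_1 = 1;  x_2 = (x_1 − 1)/7 = -1/6
  x_2 = -1/6;  a_2 = 1;  x_3 = (x_2 − 1)/7 = -1/6
  x_3 = -1/6;  a_3 = 1;  x_4 = (x_3 − 1)/7 = -1/6
  x_4 = -1/6;  a_4 = 1;  x_5 = (x_4 − 1)/7 = -1/6
Digits: (2, 1, 1, 1, 1).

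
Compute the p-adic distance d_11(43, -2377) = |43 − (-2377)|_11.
d_11(43, -2377) = 1/121

Step 1 — x − y = 43 − (-2377) = 2420. Step 2 — v_11(2420) = 2 (factor: 2420 = (11^2 · 20); the sign does not affect v_p). Step 3 — |x − y|_11 = 11^{-2} = 1/121.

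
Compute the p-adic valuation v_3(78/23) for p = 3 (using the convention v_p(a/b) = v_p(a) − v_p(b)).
v_3(78/23) = 1

Factor powers of 3 from the numerator and denominator of the reduced fraction: 78 = 3^1 · 26 and 23 = 3^0 · 23. Apply v_p(a/b) = v_p(a) − v_p(b): v_3(78/23) = 1 − 0 = 1.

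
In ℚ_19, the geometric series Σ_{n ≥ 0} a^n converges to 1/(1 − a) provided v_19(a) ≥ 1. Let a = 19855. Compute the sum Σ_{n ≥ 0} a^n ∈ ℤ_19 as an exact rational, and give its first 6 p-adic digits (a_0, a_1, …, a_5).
Σ a^n = 1/(1 − a) = -1/19854;  first 6 digits = (1, 0, 17, 2, 4, 7)

v_19(a) = 2 ≥ 1, so the series converges in ℤ_19 to 1/(1 − a) = 1/(1 − 19855) = -1/19854. Expand this rational in ℤ_19: compute digits iteratively via d_i = x_i mod 19, x_{i+1} = (x_i − d_i)/19. The first 6 digits are (1, 0, 17, 2, 4, 7).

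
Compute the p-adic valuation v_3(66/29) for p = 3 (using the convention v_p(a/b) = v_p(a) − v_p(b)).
v_3(66/29) = 1

Factor powers of 3 from the numerator and denominator of the reduced fraction: 66 = 3^1 · 22 and 29 = 3^0 · 29. Apply v_p(a/b) = v_p(a) − v_p(b): v_3(66/29) = 1 − 0 = 1.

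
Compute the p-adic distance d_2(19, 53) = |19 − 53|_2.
d_2(19, 53) = 1/2

Step 1 — x − y = 19 − 53 = -34. Step 2 — v_2(-34) = 1 (factor: -34 = −(2^1 · 17); the sign does not affect v_p). Step 3 — |x − y|_2 = 2^{-1} = 1/2.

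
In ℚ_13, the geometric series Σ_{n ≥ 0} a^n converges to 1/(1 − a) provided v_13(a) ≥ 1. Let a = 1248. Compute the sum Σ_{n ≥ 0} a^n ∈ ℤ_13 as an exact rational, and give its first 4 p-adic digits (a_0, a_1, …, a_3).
Σ a^n = 1/(1 − a) = -1/1247;  first 4 digits = (1, 5, 6, 2)

v_13(a) = 1 ≥ 1, so the series converges in ℤ_13 to 1/(1 − a) = 1/(1 − 1248) = -1/1247. Expand this rational in ℤ_13: compute digits iteratively via d_i = x_i mod 13, x_{i+1} = (x_i − d_i)/13. The first 4 digits are (1, 5, 6, 2).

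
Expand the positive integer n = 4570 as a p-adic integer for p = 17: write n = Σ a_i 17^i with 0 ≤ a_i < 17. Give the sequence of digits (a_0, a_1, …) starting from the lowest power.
(a_0, a_1, …) = (14, 13, 15)

Repeated division by 17 gives the digits low-to-high: 4570 = 14 + 13·17^1 + 15·17^2. Digit sequence: (14, 13, 15).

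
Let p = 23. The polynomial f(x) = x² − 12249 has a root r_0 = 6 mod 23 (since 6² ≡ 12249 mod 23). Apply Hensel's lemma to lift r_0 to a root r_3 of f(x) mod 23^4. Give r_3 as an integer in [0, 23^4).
r_3 = 175726 (mod 279841)

Hensel's recurrence: r_{i+1} = r_i − f(r_i)·(f′(r_i))^{-1} mod 23^{i+2}, with f′(x) = 2x. Iterate:
  r_0 = 6 (mod 23)
  r_1 = 98 (mod 529)
  r_2 = 5388 (mod 12167)
  r_3 = 175726 (mod 279841)
Final: r_3 = 175726, and one checks f(r_3) ≡ 0 mod 23^4.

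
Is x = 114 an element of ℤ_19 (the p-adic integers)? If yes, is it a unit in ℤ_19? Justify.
x ∈ ℤ_19 but not a unit; v_19(x) = 1 > 0

ℤ_19 = {x ∈ ℚ_19 : v_19(x) ≥ 0} and ℤ_19^× = {x ∈ ℤ_19 : v_19(x) = 0}. Here v_19(114) = v_19(num) − v_19(den) = 1; compare against these criteria.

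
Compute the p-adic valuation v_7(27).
v_7(27) = 0

v_7(n) is the largest exponent k such that 7^k divides n. Factor out: 27 = 7^0 · 27. (Sign doesn't affect v_p.) So v_7(27) = 0.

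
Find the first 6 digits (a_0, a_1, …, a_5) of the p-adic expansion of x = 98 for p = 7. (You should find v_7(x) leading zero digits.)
(a_0, …, a_5) = (0, 0, 2, 0, 0, 0)

v_7(98) = 2, so a_0 = ... = a_1 = 0. Factor out: x = 7^2 · u with u = 2 a unit in ℤ_7. Expand u iteratively via a_{v+i} = u_i mod 7, u_{i+1} = (u_i − a_{v+i})/7:
  u_0 = 2;  a_2 = 2;  u_1 = (u_0 − 2)/7 = 0
  u_1 = 0;  a_3 = 0;  u_2 = (u_1 − 0)/7 = 0
  u_2 = 0;  a_4 = 0;  u_3 = (u_2 − 0)/7 = 0
  u_3 = 0;  a_5 = 0;  u_4 = (u_3 − 0)/7 = 0
Digits: (0, 0, 2, 0, 0, 0).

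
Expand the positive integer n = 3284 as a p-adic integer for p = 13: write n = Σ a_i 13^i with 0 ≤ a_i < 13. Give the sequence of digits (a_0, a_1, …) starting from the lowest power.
(a_0, a_1, …) = (8, 5, 6, 1)

Repeated division by 13 gives the digits low-to-high: 3284 = 8 + 5·13^1 + 6·13^2 + 1·13^3. Digit sequence: (8, 5, 6, 1).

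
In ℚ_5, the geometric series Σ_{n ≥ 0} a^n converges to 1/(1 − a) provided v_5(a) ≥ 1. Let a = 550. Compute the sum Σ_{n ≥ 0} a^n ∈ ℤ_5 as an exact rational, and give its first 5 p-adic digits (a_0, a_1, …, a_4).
Σ a^n = 1/(1 − a) = -1/549;  first 5 digits = (1, 0, 2, 4, 4)

v_5(a) = 2 ≥ 1, so the series converges in ℤ_5 to 1/(1 − a) = 1/(1 − 550) = -1/549. Expand this rational in ℤ_5: compute digits iteratively via d_i = x_i mod 5, x_{i+1} = (x_i − d_i)/5. The first 5 digits are (1, 0, 2, 4, 4).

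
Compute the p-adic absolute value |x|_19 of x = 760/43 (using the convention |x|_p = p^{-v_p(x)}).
|760/43|_19 = 1/19

Step 1 — compute v_19(x) by factoring powers of 19 out of the numerator and denominator: v_19(760/43) = 1. Step 2 — apply |x|_p = p^{-v_p(x)} = 19^{-1} = 1/19.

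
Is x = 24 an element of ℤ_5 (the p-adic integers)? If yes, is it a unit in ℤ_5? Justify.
x ∈ ℤ_5^× (unit); v_5(x) = 0

ℤ_5 = {x ∈ ℚ_5 : v_5(x) ≥ 0} and ℤ_5^× = {x ∈ ℤ_5 : v_5(x) = 0}. Here v_5(24) = v_5(num) − v_5(den) = 0; compare against these criteria.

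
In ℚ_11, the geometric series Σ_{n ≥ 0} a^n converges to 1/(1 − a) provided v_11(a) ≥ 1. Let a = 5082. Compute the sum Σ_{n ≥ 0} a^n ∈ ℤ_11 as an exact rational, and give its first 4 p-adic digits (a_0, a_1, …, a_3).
Σ a^n = 1/(1 − a) = -1/5081;  first 4 digits = (1, 0, 9, 3)

v_11(a) = 2 ≥ 1, so the series converges in ℤ_11 to 1/(1 − a) = 1/(1 − 5082) = -1/5081. Expand this rational in ℤ_11: compute digits iteratively via d_i = x_i mod 11, x_{i+1} = (x_i − d_i)/11. The first 4 digits are (1, 0, 9, 3).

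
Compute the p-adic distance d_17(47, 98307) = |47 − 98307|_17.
d_17(47, 98307) = 1/4913

Step 1 — x − y = 47 − 98307 = -98260. Step 2 — v_17(-98260) = 3 (factor: -98260 = −(17^3 · 20); the sign does not affect v_p). Step 3 — |x − y|_17 = 17^{-3} = 1/4913.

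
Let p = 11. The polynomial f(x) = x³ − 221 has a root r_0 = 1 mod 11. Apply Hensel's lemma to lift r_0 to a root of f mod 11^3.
r_2 = 760 (mod 1331)

Hensel: r_{i+1} = r_i − f(r_i)/f′(r_i) mod 11^{i+2}, where f′(x) = 3x². Iterate:
  r_0 = 1 (mod 11)
  r_1 = 34 (mod 121)
  r_2 = 760 (mod 1331)
Final: r = 760 with f(r) ≡ 0 mod 11^3.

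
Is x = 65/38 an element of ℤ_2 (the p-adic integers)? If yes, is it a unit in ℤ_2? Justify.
x ∉ ℤ_2 (v_2(x) = -1 < 0)

ℤ_2 = {x ∈ ℚ_2 : v_2(x) ≥ 0} and ℤ_2^× = {x ∈ ℤ_2 : v_2(x) = 0}. Here v_2(65/38) = v_2(num) − v_2(den) = -1; compare against these criteria.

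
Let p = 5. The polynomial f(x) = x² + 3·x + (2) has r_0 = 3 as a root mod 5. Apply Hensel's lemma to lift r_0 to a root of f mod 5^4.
r_3 = 623 (mod 625)

Hensel: r_{i+1} = r_i − f(r_i)·(f′(r_i))^{-1} mod 5^{i+2}, f′(x) = 2x + 3. Iterate:
  r_0 = 3 (mod 5)
  r_1 = 23 (mod 25)
  r_2 = 123 (mod 125)
  r_3 = 623 (mod 625)
Final: r = 623 satisfies f(r) ≡ 0 mod 5^4.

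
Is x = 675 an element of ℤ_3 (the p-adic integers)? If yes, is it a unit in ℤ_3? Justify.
x ∈ ℤ_3 but not a unit; v_3(x) = 3 > 0

ℤ_3 = {x ∈ ℚ_3 : v_3(x) ≥ 0} and ℤ_3^× = {x ∈ ℤ_3 : v_3(x) = 0}. Here v_3(675) = v_3(num) − v_3(den) = 3; compare against these criteria.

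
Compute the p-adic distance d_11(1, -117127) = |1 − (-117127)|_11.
d_11(1, -117127) = 1/14641

Step 1 — x − y = 1 − (-117127) = 117128. Step 2 — v_11(117128) = 4 (factor: 117128 = (11^4 · 8); the sign does not affect v_p). Step 3 — |x − y|_11 = 11^{-4} = 1/14641.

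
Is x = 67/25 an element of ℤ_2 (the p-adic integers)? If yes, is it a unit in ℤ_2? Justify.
x ∈ ℤ_2^× (unit); v_2(x) = 0

ℤ_2 = {x ∈ ℚ_2 : v_2(x) ≥ 0} and ℤ_2^× = {x ∈ ℤ_2 : v_2(x) = 0}. Here v_2(67/25) = v_2(num) − v_2(den) = 0; compare against these criteria.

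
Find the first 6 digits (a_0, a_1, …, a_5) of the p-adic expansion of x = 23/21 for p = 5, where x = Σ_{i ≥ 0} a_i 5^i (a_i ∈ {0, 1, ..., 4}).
(a_0, …, a_5) = (3, 2, 0, 3, 2, 4)

v_5(23/21) = 0 (numerator and denominator both coprime to 5), so x ∈ ℤ_5^×. Compute digits iteratively via a_i = x_i mod 5, x_{i+1} = (x_i − a_i)/5, with x_0 = x:
  x_0 = 23/21;  a_0 = 3;  x_1 = (x_0 − 3)/5 = -8/21
  x_1 = -8/21;  a_1 = 2;  x_2 = (x_1 − 2)/5 = -10/21
  x_2 = -10/21;  a_2 = 0;  x_3 = (x_2 − 0)/5 = -2/21
  x_3 = -2/21;  a_3 = 3;  x_4 = (x_3 − 3)/5 = -13/21
  x_4 = -13/21;  a_4 = 2;  x_5 = (x_4 − 2)/5 = -11/21
  x_5 = -11/21;  a_5 = 4;  x_6 = (x_5 − 4)/5 = -19/21
Digits: (3, 2, 0, 3, 2, 4).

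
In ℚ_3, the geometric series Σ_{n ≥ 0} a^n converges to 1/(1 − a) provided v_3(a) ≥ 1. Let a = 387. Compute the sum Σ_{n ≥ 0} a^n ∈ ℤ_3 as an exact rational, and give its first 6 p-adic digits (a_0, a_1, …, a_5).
Σ a^n = 1/(1 − a) = -1/386;  first 6 digits = (1, 0, 1, 2, 2, 2)

v_3(a) = 2 ≥ 1, so the series converges in ℤ_3 to 1/(1 − a) = 1/(1 − 387) = -1/386. Expand this rational in ℤ_3: compute digits iteratively via d_i = x_i mod 3, x_{i+1} = (x_i − d_i)/3. The first 6 digits are (1, 0, 1, 2, 2, 2).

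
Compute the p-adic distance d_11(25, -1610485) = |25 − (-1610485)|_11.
d_11(25, -1610485) = 1/161051

Step 1 — x − y = 25 − (-1610485) = 1610510. Step 2 — v_11(1610510) = 5 (factor: 1610510 = (11^5 · 10); the sign does not affect v_p). Step 3 — |x − y|_11 = 11^{-5} = 1/161051.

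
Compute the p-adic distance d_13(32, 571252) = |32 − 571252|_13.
d_13(32, 571252) = 1/28561

Step 1 — x − y = 32 − 571252 = -571220. Step 2 — v_13(-571220) = 4 (factor: -571220 = −(13^4 · 20); the sign does not affect v_p). Step 3 — |x − y|_13 = 13^{-4} = 1/28561.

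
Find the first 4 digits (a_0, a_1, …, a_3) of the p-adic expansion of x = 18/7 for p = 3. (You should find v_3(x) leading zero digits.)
(a_0, …, a_3) = (0, 0, 2, 2)

v_3(18/7) = 2, so a_0 = ... = a_1 = 0. Factor out: x = 3^2 · u with u = 2/7 a unit in ℤ_3. Expand u iteratively via a_{v+i} = u_i mod 3, u_{i+1} = (u_i − a_{v+i})/3:
  u_0 = 2/7;  a_2 = 2;  u_1 = (u_0 − 2)/3 = -4/7
  u_1 = -4/7;  a_3 = 2;  u_2 = (u_1 − 2)/3 = -6/7
Digits: (0, 0, 2, 2).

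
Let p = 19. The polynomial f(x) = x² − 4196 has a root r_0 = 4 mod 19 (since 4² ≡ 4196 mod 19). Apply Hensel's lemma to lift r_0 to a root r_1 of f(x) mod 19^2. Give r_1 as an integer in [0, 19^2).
r_1 = 346 (mod 361)

Hensel's recurrence: r_{i+1} = r_i − f(r_i)·(f′(r_i))^{-1} mod 19^{i+2}, with f′(x) = 2x. Iterate:
  r_0 = 4 (mod 19)
  r_1 = 346 (mod 361)
Final: r_1 = 346, and one checks f(r_1) ≡ 0 mod 19^2.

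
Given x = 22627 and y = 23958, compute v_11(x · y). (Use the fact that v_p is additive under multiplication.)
v_11(542097666) = 6

v_p(x) = 3 (factor: 22627 = 11^3 · 17); v_p(y) = 3 (factor: 23958 = 11^3 · 18). Additivity: v_p(xy) = v_p(x) + v_p(y) = 3 + 3 = 6. (Direct check: xy = 542097666 = 11^6 · (306).)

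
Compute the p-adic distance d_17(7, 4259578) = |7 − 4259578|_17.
d_17(7, 4259578) = 1/1419857

Step 1 — x − y = 7 − 4259578 = -4259571. Step 2 — v_17(-4259571) = 5 (factor: -4259571 = −(17^5 · 3); the sign does not affect v_p). Step 3 — |x − y|_17 = 17^{-5} = 1/1419857.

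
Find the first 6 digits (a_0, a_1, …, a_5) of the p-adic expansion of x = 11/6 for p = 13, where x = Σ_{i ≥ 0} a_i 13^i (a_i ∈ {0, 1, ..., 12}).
(a_0, …, a_5) = (4, 2, 2, 2, 2, 2)

v_13(11/6) = 0 (numerator and denominator both coprime to 13), so x ∈ ℤ_13^×. Compute digits iteratively via a_i = x_i mod 13, x_{i+1} = (x_i − a_i)/13, with x_0 = x:
  x_0 = 11/6;  a_0 = 4;  x_1 = (x_0 − 4)/13 = -1/6
  x_1 = -1/6;  a_1 = 2;  x_2 = (x_1 − 2)/13 = -1/6
  x_2 = -1/6;  a_2 = 2;  x_3 = (x_2 − 2)/13 = -1/6
  x_3 = -1/6;  a_3 = 2;  x_4 = (x_3 − 2)/13 = -1/6
  x_4 = -1/6;  a_4 = 2;  x_5 = (x_4 − 2)/13 = -1/6
  x_5 = -1/6;  a_5 = 2;  x_6 = (x_5 − 2)/13 = -1/6
Digits: (4, 2, 2, 2, 2, 2).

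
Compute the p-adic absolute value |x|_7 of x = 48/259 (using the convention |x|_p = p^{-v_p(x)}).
|48/259|_7 = 7

Step 1 — compute v_7(x) by factoring powers of 7 out of the numerator and denominator: v_7(48/259) = -1. Step 2 — apply |x|_p = p^{-v_p(x)} = 7^{1} = 7.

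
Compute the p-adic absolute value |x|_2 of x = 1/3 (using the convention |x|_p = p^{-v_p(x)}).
|1/3|_2 = 1

Step 1 — compute v_2(x) by factoring powers of 2 out of the numerator and denominator: v_2(1/3) = 0. Step 2 — apply |x|_p = p^{-v_p(x)} = 2^{0} = 1.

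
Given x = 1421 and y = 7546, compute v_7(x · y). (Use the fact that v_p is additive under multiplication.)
v_7(10722866) = 5

v_p(x) = 2 (factor: 1421 = 7^2 · 29); v_p(y) = 3 (factor: 7546 = 7^3 · 22). Additivity: v_p(xy) = v_p(x) + v_p(y) = 2 + 3 = 5. (Direct check: xy = 10722866 = 7^5 · (638).)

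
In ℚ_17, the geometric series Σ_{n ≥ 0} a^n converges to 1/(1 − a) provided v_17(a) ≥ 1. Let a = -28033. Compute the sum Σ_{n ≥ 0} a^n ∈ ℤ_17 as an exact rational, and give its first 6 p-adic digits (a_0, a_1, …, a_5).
Σ a^n = 1/(1 − a) = 1/28034;  first 6 digits = (1, 0, 5, 11, 7, 9)

v_17(a) = 2 ≥ 1, so the series converges in ℤ_17 to 1/(1 − a) = 1/(1 − (-28033)) = 1/28034. Expand this rational in ℤ_17: compute digits iteratively via d_i = x_i mod 17, x_{i+1} = (x_i − d_i)/17. The first 6 digits are (1, 0, 5, 11, 7, 9).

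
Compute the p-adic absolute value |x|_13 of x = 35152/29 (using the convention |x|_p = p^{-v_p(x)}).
|35152/29|_13 = 1/2197

Step 1 — compute v_13(x) by factoring powers of 13 out of the numerator and denominator: v_13(35152/29) = 3. Step 2 — apply |x|_p = p^{-v_p(x)} = 13^{-3} = 1/2197.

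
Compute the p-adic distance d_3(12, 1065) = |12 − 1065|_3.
d_3(12, 1065) = 1/81

Step 1 — x − y = 12 − 1065 = -1053. Step 2 — v_3(-1053) = 4 (factor: -1053 = −(3^4 · 13); the sign does not affect v_p). Step 3 — |x − y|_3 = 3^{-4} = 1/81.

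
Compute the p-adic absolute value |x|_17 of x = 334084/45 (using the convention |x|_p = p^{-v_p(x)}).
|334084/45|_17 = 1/83521

Step 1 — compute v_17(x) by factoring powers of 17 out of the numerator and denominator: v_17(334084/45) = 4. Step 2 — apply |x|_p = p^{-v_p(x)} = 17^{-4} = 1/83521.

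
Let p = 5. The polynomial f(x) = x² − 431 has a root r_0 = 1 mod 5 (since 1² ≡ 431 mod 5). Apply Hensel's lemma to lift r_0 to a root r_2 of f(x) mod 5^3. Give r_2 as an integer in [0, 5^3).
r_2 = 41 (mod 125)

Hensel's recurrence: r_{i+1} = r_i − f(r_i)·(f′(r_i))^{-1} mod 5^{i+2}, with f′(x) = 2x. Iterate:
  r_0 = 1 (mod 5)
  r_1 = 16 (mod 25)
  r_2 = 41 (mod 125)
Final: r_2 = 41, and one checks f(r_2) ≡ 0 mod 5^3.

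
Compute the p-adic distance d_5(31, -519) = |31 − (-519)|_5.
d_5(31, -519) = 1/25

Step 1 — x − y = 31 − (-519) = 550. Step 2 — v_5(550) = 2 (factor: 550 = (5^2 · 22); the sign does not affect v_p). Step 3 — |x − y|_5 = 5^{-2} = 1/25.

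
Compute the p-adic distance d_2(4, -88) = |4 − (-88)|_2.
d_2(4, -88) = 1/4

Step 1 — x − y = 4 − (-88) = 92. Step 2 — v_2(92) = 2 (factor: 92 = (2^2 · 23); the sign does not affect v_p). Step 3 — |x − y|_2 = 2^{-2} = 1/4.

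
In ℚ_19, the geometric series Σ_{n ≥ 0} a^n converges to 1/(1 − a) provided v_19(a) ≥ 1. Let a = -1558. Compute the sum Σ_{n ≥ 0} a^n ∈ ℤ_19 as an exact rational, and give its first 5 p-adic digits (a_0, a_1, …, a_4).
Σ a^n = 1/(1 − a) = 1/1559;  first 5 digits = (1, 13, 12, 4, 16)

v_19(a) = 1 ≥ 1, so the series converges in ℤ_19 to 1/(1 − a) = 1/(1 − (-1558)) = 1/1559. Expand this rational in ℤ_19: compute digits iteratively via d_i = x_i mod 19, x_{i+1} = (x_i − d_i)/19. The first 5 digits are (1, 13, 12, 4, 16).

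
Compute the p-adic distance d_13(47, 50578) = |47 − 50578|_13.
d_13(47, 50578) = 1/2197

Step 1 — x − y = 47 − 50578 = -50531. Step 2 — v_13(-50531) = 3 (factor: -50531 = −(13^3 · 23); the sign does not affect v_p). Step 3 — |x − y|_13 = 13^{-3} = 1/2197.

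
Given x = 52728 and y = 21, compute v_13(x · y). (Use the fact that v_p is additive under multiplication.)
v_13(1107288) = 3

v_p(x) = 3 (factor: 52728 = 13^3 · 24); v_p(y) = 0 (factor: 21 = 13^0 · 21). Additivity: v_p(xy) = v_p(x) + v_p(y) = 3 + 0 = 3. (Direct check: xy = 1107288 = 13^3 · (504).)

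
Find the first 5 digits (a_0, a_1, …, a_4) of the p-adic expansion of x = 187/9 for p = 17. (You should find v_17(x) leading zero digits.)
(a_0, …, a_4) = (0, 5, 13, 3, 13)

v_17(187/9) = 1, so a_0 = ... = a_0 = 0. Factor out: x = 17^1 · u with u = 11/9 a unit in ℤ_17. Expand u iteratively via a_{v+i} = u_i mod 17, u_{i+1} = (u_i − a_{v+i})/17:
  u_0 = 11/9;  a_1 = 5;  u_1 = (u_0 − 5)/17 = -2/9
  u_1 = -2/9;  a_2 = 13;  u_2 = (u_1 − 13)/17 = -7/9
  u_2 = -7/9;  a_3 = 3;  u_3 = (u_2 − 3)/17 = -2/9
  u_3 = -2/9;  a_4 = 13;  u_4 = (u_3 − 13)/17 = -7/9
Digits: (0, 5, 13, 3, 13).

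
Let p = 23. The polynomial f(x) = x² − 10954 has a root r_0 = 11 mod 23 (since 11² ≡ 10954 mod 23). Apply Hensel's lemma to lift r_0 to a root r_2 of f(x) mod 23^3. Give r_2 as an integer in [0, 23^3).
r_2 = 10867 (mod 12167)

Hensel's recurrence: r_{i+1} = r_i − f(r_i)·(f′(r_i))^{-1} mod 23^{i+2}, with f′(x) = 2x. Iterate:
  r_0 = 11 (mod 23)
  r_1 = 287 (mod 529)
  r_2 = 10867 (mod 12167)
Final: r_2 = 10867, and one checks f(r_2) ≡ 0 mod 23^3.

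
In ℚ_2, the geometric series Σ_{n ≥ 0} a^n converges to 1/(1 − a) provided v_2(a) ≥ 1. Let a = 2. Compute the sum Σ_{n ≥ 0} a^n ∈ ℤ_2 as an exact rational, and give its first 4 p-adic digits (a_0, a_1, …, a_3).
Σ a^n = 1/(1 − a) = -1;  first 4 digits = (1, 1, 1, 1)

v_2(a) = 1 ≥ 1, so the series converges in ℤ_2 to 1/(1 − a) = 1/(1 − 2) = -1. Expand this rational in ℤ_2: compute digits iteratively via d_i = x_i mod 2, x_{i+1} = (x_i − d_i)/2. The first 4 digits are (1, 1, 1, 1).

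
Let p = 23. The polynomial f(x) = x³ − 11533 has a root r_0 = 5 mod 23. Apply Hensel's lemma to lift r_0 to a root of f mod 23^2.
r_1 = 143 (mod 529)

Hensel: r_{i+1} = r_i − f(r_i)/f′(r_i) mod 23^{i+2}, where f′(x) = 3x². Iterate:
  r_0 = 5 (mod 23)
  r_1 = 143 (mod 529)
Final: r = 143 with f(r) ≡ 0 mod 23^2.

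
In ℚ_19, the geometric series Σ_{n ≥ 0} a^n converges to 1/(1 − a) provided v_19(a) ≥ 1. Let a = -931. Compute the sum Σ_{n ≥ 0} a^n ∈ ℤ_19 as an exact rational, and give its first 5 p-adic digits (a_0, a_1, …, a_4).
Σ a^n = 1/(1 − a) = 1/932;  first 5 digits = (1, 8, 4, 11, 0)

v_19(a) = 1 ≥ 1, so the series converges in ℤ_19 to 1/(1 − a) = 1/(1 − (-931)) = 1/932. Expand this rational in ℤ_19: compute digits iteratively via d_i = x_i mod 19, x_{i+1} = (x_i − d_i)/19. The first 5 digits are (1, 8, 4, 11, 0).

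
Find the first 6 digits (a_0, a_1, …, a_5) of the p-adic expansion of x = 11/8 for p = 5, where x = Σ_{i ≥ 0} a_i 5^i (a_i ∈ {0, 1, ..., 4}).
(a_0, …, a_5) = (2, 3, 0, 3, 0, 3)

v_5(11/8) = 0 (numerator and denominator both coprime to 5), so x ∈ ℤ_5^×. Compute digits iteratively via a_i = x_i mod 5, x_{i+1} = (x_i − a_i)/5, with x_0 = x:
  x_0 = 11/8;  a_0 = 2;  x_1 = (x_0 − 2)/5 = -1/8
  x_1 = -1/8;  a_1 = 3;  x_2 = (x_1 − 3)/5 = -5/8
  x_2 = -5/8;  a_2 = 0;  x_3 = (x_2 − 0)/5 = -1/8
  x_3 = -1/8;  a_3 = 3;  x_4 = (x_3 − 3)/5 = -5/8
  x_4 = -5/8;  a_4 = 0;  x_5 = (x_4 − 0)/5 = -1/8
  x_5 = -1/8;  a_5 = 3;  x_6 = (x_5 − 3)/5 = -5/8
Digits: (2, 3, 0, 3, 0, 3).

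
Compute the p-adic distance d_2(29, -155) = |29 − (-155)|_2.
d_2(29, -155) = 1/8

Step 1 — x − y = 29 − (-155) = 184. Step 2 — v_2(184) = 3 (factor: 184 = (2^3 · 23); the sign does not affect v_p). Step 3 — |x − y|_2 = 2^{-3} = 1/8.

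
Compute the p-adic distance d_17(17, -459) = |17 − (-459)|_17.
d_17(17, -459) = 1/17

Step 1 — x − y = 17 − (-459) = 476. Step 2 — v_17(476) = 1 (factor: 476 = (17^1 · 28); the sign does not affect v_p). Step 3 — |x − y|_17 = 17^{-1} = 1/17.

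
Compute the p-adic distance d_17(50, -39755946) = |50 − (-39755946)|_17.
d_17(50, -39755946) = 1/1419857

Step 1 — x − y = 50 − (-39755946) = 39755996. Step 2 — v_17(39755996) = 5 (factor: 39755996 = (17^5 · 28); the sign does not affect v_p). Step 3 — |x − y|_17 = 17^{-5} = 1/1419857.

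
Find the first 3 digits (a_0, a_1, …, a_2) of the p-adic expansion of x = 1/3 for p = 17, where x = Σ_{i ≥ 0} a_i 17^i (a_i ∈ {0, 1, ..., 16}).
(a_0, …, a_2) = (6, 11, 5)

v_17(1/3) = 0 (numerator and denominator both coprime to 17), so x ∈ ℤ_17^×. Compute digits iteratively via a_i = x_i mod 17, x_{i+1} = (x_i − a_i)/17, with x_0 = x:
  x_0 = 1/3;  a_0 = 6;  x_1 = (x_0 − 6)/17 = -1/3
  x_1 = -1/3;  a_1 = 11;  x_2 = (x_1 − 11)/17 = -2/3
  x_2 = -2/3;  a_2 = 5;  x_3 = (x_2 − 5)/17 = -1/3
Digits: (6, 11, 5).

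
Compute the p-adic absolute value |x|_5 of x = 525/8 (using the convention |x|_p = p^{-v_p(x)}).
|525/8|_5 = 1/25

Step 1 — compute v_5(x) by factoring powers of 5 out of the numerator and denominator: v_5(525/8) = 2. Step 2 — apply |x|_p = p^{-v_p(x)} = 5^{-2} = 1/25.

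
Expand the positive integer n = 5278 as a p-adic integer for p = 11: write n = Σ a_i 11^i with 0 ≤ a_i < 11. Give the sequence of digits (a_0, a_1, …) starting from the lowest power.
(a_0, a_1, …) = (9, 6, 10, 3)

Repeated division by 11 gives the digits low-to-high: 5278 = 9 + 6·11^1 + 10·11^2 + 3·11^3. Digit sequence: (9, 6, 10, 3).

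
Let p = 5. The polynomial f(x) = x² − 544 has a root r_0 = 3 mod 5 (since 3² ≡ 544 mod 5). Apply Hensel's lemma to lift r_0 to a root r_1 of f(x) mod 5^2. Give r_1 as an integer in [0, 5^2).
r_1 = 13 (mod 25)

Hensel's recurrence: r_{i+1} = r_i − f(r_i)·(f′(r_i))^{-1} mod 5^{i+2}, with f′(x) = 2x. Iterate:
  r_0 = 3 (mod 5)
  r_1 = 13 (mod 25)
Final: r_1 = 13, and one checks f(r_1) ≡ 0 mod 5^2.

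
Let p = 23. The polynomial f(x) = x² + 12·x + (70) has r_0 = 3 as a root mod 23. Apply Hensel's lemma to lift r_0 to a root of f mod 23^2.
r_1 = 26 (mod 529)

Hensel: r_{i+1} = r_i − f(r_i)·(f′(r_i))^{-1} mod 23^{i+2}, f′(x) = 2x + 12. Iterate:
  r_0 = 3 (mod 23)
  r_1 = 26 (mod 529)
Final: r = 26 satisfies f(r) ≡ 0 mod 23^2.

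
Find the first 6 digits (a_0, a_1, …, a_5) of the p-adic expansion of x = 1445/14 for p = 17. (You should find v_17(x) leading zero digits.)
(a_0, …, a_5) = (0, 0, 4, 1, 6, 13)

v_17(1445/14) = 2, so a_0 = ... = a_1 = 0. Factor out: x = 17^2 · u with u = 5/14 a unit in ℤ_17. Expand u iteratively via a_{v+i} = u_i mod 17, u_{i+1} = (u_i − a_{v+i})/17:
  u_0 = 5/14;  a_2 = 4;  u_1 = (u_0 − 4)/17 = -3/14
  u_1 = -3/14;  a_3 = 1;  u_2 = (u_1 − 1)/17 = -1/14
  u_2 = -1/14;  a_4 = 6;  u_3 = (u_2 − 6)/17 = -5/14
  u_3 = -5/14;  a_5 = 13;  u_4 = (u_3 − 13)/17 = -11/14
Digits: (0, 0, 4, 1, 6, 13).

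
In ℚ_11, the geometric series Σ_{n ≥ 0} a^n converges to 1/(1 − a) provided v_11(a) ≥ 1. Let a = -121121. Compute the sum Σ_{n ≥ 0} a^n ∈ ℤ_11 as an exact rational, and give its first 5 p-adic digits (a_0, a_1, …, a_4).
Σ a^n = 1/(1 − a) = 1/121122;  first 5 digits = (1, 0, 0, 8, 2)

v_11(a) = 3 ≥ 1, so the series converges in ℤ_11 to 1/(1 − a) = 1/(1 − (-121121)) = 1/121122. Expand this rational in ℤ_11: compute digits iteratively via d_i = x_i mod 11, x_{i+1} = (x_i − d_i)/11. The first 5 digits are (1, 0, 0, 8, 2).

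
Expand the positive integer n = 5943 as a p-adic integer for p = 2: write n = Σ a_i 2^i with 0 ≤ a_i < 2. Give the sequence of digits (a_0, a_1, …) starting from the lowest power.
(a_0, a_1, …) = (1, 1, 1, 0, 1, 1, 0, 0, 1, 1, 1, 0, 1)

Repeated division by 2 gives the digits low-to-high: 5943 = 1 + 1·2^1 + 1·2^2 + 1·2^4 + 1·2^5 + 1·2^8 + 1·2^9 + 1·2^10 + 1·2^12. Digit sequence: (1, 1, 1, 0, 1, 1, 0, 0, 1, 1, 1, 0, 1).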